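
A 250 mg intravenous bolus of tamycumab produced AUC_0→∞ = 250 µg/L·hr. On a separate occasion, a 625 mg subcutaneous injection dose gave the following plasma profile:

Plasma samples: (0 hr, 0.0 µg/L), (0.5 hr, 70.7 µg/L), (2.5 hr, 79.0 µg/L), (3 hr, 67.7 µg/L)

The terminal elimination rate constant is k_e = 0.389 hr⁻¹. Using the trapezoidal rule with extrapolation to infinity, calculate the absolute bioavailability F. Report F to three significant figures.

Trapezoidal AUC_0→3 (subcutaneous injection):
  [0→0.5]: (0.0+70.7)/2 × 0.5 = 17.675
  [0.5→2.5]: (70.7+79.0)/2 × 2 = 149.7
  [2.5→3]: (79.0+67.7)/2 × 0.5 = 36.675
  Sum = 204.05 µg/L·hr
Tail: C_last/k_e = 67.7/0.389 = 174.036
AUC_0→∞ (subcutaneous injection) = 204.05 + 174.036 = 378.086 µg/L·hr
F = (AUC_ev/D_ev)/(AUC_iv/D_iv) = (378.086/625)/(250/250) = 0.6049376/1 = 0.6049

F = 0.605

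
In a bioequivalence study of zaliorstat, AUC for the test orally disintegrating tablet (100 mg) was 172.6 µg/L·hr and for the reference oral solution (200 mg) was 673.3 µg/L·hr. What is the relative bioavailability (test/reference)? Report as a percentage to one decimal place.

F_rel = 51.3%

F_rel = (AUC_test/D_test) / (AUC_ref/D_ref)
      = (172.6/100) / (673.3/200)
      = 1.726 / 3.3665 = 0.5127 = 51.27%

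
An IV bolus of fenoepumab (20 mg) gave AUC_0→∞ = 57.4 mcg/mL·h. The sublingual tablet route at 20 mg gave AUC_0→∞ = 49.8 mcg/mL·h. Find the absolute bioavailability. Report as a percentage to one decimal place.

F = 86.8%

F = (AUC_ev / D_ev) / (AUC_iv / D_iv)
  = (49.8/20) / (57.4/20)
  = 2.49 / 2.87 = 0.8676
  = 86.76%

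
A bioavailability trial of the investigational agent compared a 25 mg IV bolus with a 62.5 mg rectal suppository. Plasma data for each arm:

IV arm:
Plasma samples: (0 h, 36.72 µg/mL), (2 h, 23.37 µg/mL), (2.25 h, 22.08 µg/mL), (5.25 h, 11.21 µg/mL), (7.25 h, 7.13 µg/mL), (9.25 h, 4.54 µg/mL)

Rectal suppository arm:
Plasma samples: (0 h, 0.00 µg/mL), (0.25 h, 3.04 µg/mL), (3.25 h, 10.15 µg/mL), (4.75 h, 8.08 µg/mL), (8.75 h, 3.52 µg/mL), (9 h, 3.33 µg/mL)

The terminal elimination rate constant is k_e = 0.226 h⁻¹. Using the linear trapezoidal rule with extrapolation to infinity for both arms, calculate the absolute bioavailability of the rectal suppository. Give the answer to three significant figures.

Trapezoidal AUC_0→9.25 (IV):
  [0→2]: (36.72+23.37)/2 × 2 = 60.09
  [2→2.25]: (23.37+22.08)/2 × 0.25 = 5.68125
  [2.25→5.25]: (22.08+11.21)/2 × 3 = 49.935
  [5.25→7.25]: (11.21+7.13)/2 × 2 = 18.34
  [7.25→9.25]: (7.13+4.54)/2 × 2 = 11.67
  Sum = 145.71625 µg/mL·h
IV tail: 4.54/0.226 = 20.088; AUC_iv,0→∞ = 145.71625 + 20.088 = 165.80425 µg/mL·h
Trapezoidal AUC_0→9 (rectal suppository):
  [0→0.25]: (0.00+3.04)/2 × 0.25 = 0.38
  [0.25→3.25]: (3.04+10.15)/2 × 3 = 19.785
  [3.25→4.75]: (10.15+8.08)/2 × 1.5 = 13.6725
  [4.75→8.75]: (8.08+3.52)/2 × 4 = 23.2
  [8.75→9]: (3.52+3.33)/2 × 0.25 = 0.85625
  Sum = 57.89375 µg/mL·h
rectal suppository tail: 3.33/0.226 = 14.735; AUC_ev,0→∞ = 57.89375 + 14.735 = 72.62875 µg/mL·h
F = (AUC_ev/D_ev)/(AUC_iv/D_iv) = (72.62875/62.5)/(165.80425/25) = 1.16206/6.63217 = 0.1752

F = 0.175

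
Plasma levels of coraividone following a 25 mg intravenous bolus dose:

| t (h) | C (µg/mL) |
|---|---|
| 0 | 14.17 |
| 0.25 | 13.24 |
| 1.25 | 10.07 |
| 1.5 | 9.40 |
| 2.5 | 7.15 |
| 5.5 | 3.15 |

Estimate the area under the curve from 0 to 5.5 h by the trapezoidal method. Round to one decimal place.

Trapezoidal AUC_0→5.5:
  [0→0.25]: (14.17+13.24)/2 × 0.25 = 3.42625
  [0.25→1.25]: (13.24+10.07)/2 × 1 = 11.655
  [1.25→1.5]: (10.07+9.40)/2 × 0.25 = 2.43375
  [1.5→2.5]: (9.40+7.15)/2 × 1 = 8.275
  [2.5→5.5]: (7.15+3.15)/2 × 3 = 15.45
  Sum = 41.24 µg/mL·h

AUC = 41.2 µg/mL·h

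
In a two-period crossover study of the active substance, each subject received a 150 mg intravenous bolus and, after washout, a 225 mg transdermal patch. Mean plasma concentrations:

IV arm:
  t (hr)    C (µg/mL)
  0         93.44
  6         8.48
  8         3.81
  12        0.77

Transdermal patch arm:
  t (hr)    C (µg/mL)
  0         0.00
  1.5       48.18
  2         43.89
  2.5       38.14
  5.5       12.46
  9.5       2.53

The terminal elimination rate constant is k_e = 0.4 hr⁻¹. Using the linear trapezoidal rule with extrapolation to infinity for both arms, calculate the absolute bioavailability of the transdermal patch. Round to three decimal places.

Trapezoidal AUC_0→12 (IV):
  [0→6]: (93.44+8.48)/2 × 6 = 305.76
  [6→8]: (8.48+3.81)/2 × 2 = 12.29
  [8→12]: (3.81+0.77)/2 × 4 = 9.16
  Sum = 327.21 µg/mL·hr
IV tail: 0.77/0.4 = 1.925; AUC_iv,0→∞ = 327.21 + 1.925 = 329.135 µg/mL·hr
Trapezoidal AUC_0→9.5 (transdermal patch):
  [0→1.5]: (0.00+48.18)/2 × 1.5 = 36.135
  [1.5→2]: (48.18+43.89)/2 × 0.5 = 23.0175
  [2→2.5]: (43.89+38.14)/2 × 0.5 = 20.5075
  [2.5→5.5]: (38.14+12.46)/2 × 3 = 75.9
  [5.5→9.5]: (12.46+2.53)/2 × 4 = 29.98
  Sum = 185.54 µg/mL·hr
transdermal patch tail: 2.53/0.4 = 6.325; AUC_ev,0→∞ = 185.54 + 6.325 = 191.865 µg/mL·hr
F = (AUC_ev/D_ev)/(AUC_iv/D_iv) = (191.865/225)/(329.135/150) = 0.852733/2.19423 = 0.3886

F = 0.389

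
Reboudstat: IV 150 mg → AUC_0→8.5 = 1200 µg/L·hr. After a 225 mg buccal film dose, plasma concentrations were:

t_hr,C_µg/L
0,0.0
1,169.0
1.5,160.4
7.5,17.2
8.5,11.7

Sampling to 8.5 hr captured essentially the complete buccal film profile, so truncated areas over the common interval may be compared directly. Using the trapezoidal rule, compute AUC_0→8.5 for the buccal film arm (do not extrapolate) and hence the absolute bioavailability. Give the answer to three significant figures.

F = 0.397

Trapezoidal AUC_0→8.5 (buccal film):
  [0→1]: (0.0+169.0)/2 × 1 = 84.5
  [1→1.5]: (169.0+160.4)/2 × 0.5 = 82.35
  [1.5→7.5]: (160.4+17.2)/2 × 6 = 532.8
  [7.5→8.5]: (17.2+11.7)/2 × 1 = 14.45
  Sum = 714.1 µg/L·hr
F = (AUC_ev/D_ev)/(AUC_iv/D_iv) = (714.1/225)/(1200/150) = 3.17378/8 = 0.3967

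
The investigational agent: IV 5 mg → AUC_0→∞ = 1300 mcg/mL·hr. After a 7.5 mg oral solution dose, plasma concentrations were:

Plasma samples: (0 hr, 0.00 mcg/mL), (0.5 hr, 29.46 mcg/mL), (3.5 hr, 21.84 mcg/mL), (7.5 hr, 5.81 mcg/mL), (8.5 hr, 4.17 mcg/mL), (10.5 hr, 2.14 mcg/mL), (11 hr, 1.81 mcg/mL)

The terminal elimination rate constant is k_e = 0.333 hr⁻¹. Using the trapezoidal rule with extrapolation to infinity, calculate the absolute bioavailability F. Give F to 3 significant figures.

F = 0.0807

Trapezoidal AUC_0→11 (oral solution):
  [0→0.5]: (0.00+29.46)/2 × 0.5 = 7.365
  [0.5→3.5]: (29.46+21.84)/2 × 3 = 76.95
  [3.5→7.5]: (21.84+5.81)/2 × 4 = 55.3
  [7.5→8.5]: (5.81+4.17)/2 × 1 = 4.99
  [8.5→10.5]: (4.17+2.14)/2 × 2 = 6.31
  [10.5→11]: (2.14+1.81)/2 × 0.5 = 0.9875
  Sum = 151.9025 mcg/mL·hr
Tail: C_last/k_e = 1.81/0.333 = 5.435
AUC_0→∞ (oral solution) = 151.9025 + 5.435 = 157.3375 mcg/mL·hr
F = (AUC_ev/D_ev)/(AUC_iv/D_iv) = (157.3375/7.5)/(1300/5) = 20.9783/260 = 0.0807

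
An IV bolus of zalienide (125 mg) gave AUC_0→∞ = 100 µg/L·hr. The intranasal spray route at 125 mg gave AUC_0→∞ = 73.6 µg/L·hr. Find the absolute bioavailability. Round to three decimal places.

F = (AUC_ev / D_ev) / (AUC_iv / D_iv)
  = (73.6/125) / (100/125)
  = 0.5888 / 0.8 = 0.7360

F = 0.736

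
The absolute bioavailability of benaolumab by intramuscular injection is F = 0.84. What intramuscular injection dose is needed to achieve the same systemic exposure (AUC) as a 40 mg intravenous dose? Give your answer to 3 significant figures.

For equal systemic exposure: F × D_ev = D_iv
D_ev = D_iv / F = 40 / 0.84 = 47.619 mg

D_intramuscular = 47.6 mg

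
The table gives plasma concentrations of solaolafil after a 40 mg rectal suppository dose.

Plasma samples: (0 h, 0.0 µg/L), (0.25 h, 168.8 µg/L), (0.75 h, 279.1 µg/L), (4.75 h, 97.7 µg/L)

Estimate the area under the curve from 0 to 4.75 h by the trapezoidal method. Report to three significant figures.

AUC = 887 µg/L·h

Trapezoidal AUC_0→4.75:
  [0→0.25]: (0.0+168.8)/2 × 0.25 = 21.1
  [0.25→0.75]: (168.8+279.1)/2 × 0.5 = 111.975
  [0.75→4.75]: (279.1+97.7)/2 × 4 = 753.6
  Sum = 886.675 µg/L·h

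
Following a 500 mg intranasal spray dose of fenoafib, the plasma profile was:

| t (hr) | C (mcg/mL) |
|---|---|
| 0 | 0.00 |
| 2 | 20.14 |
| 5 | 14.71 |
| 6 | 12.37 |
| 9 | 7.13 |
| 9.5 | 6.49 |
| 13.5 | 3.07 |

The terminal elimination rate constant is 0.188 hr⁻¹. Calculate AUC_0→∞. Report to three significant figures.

Trapezoidal AUC_0→13.5:
  [0→2]: (0.00+20.14)/2 × 2 = 20.14
  [2→5]: (20.14+14.71)/2 × 3 = 52.275
  [5→6]: (14.71+12.37)/2 × 1 = 13.54
  [6→9]: (12.37+7.13)/2 × 3 = 29.25
  [9→9.5]: (7.13+6.49)/2 × 0.5 = 3.405
  [9.5→13.5]: (6.49+3.07)/2 × 4 = 19.12
  Sum = 137.73 mcg/mL·hr
Extrapolated tail: C_last / k_e = 3.07 / 0.188 = 16.330
AUC_0→∞ = 137.73 + 16.330 = 154.06 mcg/mL·hr

AUC = 154 mcg/mL·hr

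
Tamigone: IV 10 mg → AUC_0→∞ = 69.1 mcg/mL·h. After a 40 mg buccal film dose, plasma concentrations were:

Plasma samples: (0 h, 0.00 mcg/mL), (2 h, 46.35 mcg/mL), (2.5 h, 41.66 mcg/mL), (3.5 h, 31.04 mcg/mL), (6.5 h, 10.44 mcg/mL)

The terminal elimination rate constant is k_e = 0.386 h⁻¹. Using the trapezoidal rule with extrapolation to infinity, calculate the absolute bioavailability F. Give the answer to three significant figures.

Trapezoidal AUC_0→6.5 (buccal film):
  [0→2]: (0.00+46.35)/2 × 2 = 46.35
  [2→2.5]: (46.35+41.66)/2 × 0.5 = 22.0025
  [2.5→3.5]: (41.66+31.04)/2 × 1 = 36.35
  [3.5→6.5]: (31.04+10.44)/2 × 3 = 62.22
  Sum = 166.9225 mcg/mL·h
Tail: C_last/k_e = 10.44/0.386 = 27.047
AUC_0→∞ (buccal film) = 166.9225 + 27.047 = 193.9695 mcg/mL·h
F = (AUC_ev/D_ev)/(AUC_iv/D_iv) = (193.9695/40)/(69.1/10) = 4.8492375/6.91 = 0.7018

F = 0.702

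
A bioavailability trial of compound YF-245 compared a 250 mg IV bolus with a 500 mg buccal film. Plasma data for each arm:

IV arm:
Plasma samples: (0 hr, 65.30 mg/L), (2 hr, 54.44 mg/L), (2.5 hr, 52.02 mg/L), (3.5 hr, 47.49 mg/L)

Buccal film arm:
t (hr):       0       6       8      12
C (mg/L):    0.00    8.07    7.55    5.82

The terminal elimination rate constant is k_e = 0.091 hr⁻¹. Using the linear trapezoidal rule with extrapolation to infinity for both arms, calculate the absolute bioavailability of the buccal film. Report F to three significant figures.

F = 0.0909

Trapezoidal AUC_0→3.5 (IV):
  [0→2]: (65.30+54.44)/2 × 2 = 119.74
  [2→2.5]: (54.44+52.02)/2 × 0.5 = 26.615
  [2.5→3.5]: (52.02+47.49)/2 × 1 = 49.755
  Sum = 196.11 mg/L·hr
IV tail: 47.49/0.091 = 521.868; AUC_iv,0→∞ = 196.11 + 521.868 = 717.978 mg/L·hr
Trapezoidal AUC_0→12 (buccal film):
  [0→6]: (0.00+8.07)/2 × 6 = 24.21
  [6→8]: (8.07+7.55)/2 × 2 = 15.62
  [8→12]: (7.55+5.82)/2 × 4 = 26.74
  Sum = 66.57 mg/L·hr
buccal film tail: 5.82/0.091 = 63.956; AUC_ev,0→∞ = 66.57 + 63.956 = 130.526 mg/L·hr
F = (AUC_ev/D_ev)/(AUC_iv/D_iv) = (130.526/500)/(717.978/250) = 0.261052/2.871912 = 0.0909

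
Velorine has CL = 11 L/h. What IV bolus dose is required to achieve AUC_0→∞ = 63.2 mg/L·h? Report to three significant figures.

Dose = 695 mg

Dose_iv = CL × AUC_0→∞
     = 11 × 63.2 = 695.2 mg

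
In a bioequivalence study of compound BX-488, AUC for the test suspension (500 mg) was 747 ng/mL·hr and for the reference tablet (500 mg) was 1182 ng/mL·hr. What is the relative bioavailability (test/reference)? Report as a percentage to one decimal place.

F_rel = 63.2%

F_rel = (AUC_test/D_test) / (AUC_ref/D_ref)
      = (747/500) / (1182/500)
      = 1.494 / 2.364 = 0.6320 = 63.20%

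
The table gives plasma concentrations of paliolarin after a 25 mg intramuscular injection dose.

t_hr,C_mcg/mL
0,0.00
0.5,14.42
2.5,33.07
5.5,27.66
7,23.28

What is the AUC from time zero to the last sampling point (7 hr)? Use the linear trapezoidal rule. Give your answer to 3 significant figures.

AUC = 180 mcg/mL·hr

Trapezoidal AUC_0→7:
  [0→0.5]: (0.00+14.42)/2 × 0.5 = 3.605
  [0.5→2.5]: (14.42+33.07)/2 × 2 = 47.49
  [2.5→5.5]: (33.07+27.66)/2 × 3 = 91.095
  [5.5→7]: (27.66+23.28)/2 × 1.5 = 38.205
  Sum = 180.395 mcg/mL·hr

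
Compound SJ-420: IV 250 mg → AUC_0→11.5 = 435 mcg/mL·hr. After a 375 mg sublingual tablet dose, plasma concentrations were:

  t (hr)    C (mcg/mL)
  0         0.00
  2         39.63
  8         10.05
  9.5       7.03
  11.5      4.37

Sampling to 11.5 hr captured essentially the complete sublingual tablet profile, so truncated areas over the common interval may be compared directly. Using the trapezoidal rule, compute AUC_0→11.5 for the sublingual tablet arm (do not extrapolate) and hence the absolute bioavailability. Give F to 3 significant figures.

F = 0.326

Trapezoidal AUC_0→11.5 (sublingual tablet):
  [0→2]: (0.00+39.63)/2 × 2 = 39.63
  [2→8]: (39.63+10.05)/2 × 6 = 149.04
  [8→9.5]: (10.05+7.03)/2 × 1.5 = 12.81
  [9.5→11.5]: (7.03+4.37)/2 × 2 = 11.4
  Sum = 212.88 mcg/mL·hr
F = (AUC_ev/D_ev)/(AUC_iv/D_iv) = (212.88/375)/(435/250) = 0.56768/1.74 = 0.3263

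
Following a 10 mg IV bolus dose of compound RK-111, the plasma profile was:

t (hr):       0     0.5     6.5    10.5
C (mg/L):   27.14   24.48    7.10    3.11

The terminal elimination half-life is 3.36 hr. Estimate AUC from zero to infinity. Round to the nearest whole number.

Trapezoidal AUC_0→10.5:
  [0→0.5]: (27.14+24.48)/2 × 0.5 = 12.905
  [0.5→6.5]: (24.48+7.10)/2 × 6 = 94.74
  [6.5→10.5]: (7.10+3.11)/2 × 4 = 20.42
  Sum = 128.065 mg/L·hr
k_e = ln2 / t½ = 0.693147 / 3.36 = 0.2063 hr^-1
Extrapolated tail: C_last / k_e = 3.11 / 0.2063 = 15.075
AUC_0→∞ = 128.065 + 15.075 = 143.14 mg/L·hr

AUC = 143 mg/L·hr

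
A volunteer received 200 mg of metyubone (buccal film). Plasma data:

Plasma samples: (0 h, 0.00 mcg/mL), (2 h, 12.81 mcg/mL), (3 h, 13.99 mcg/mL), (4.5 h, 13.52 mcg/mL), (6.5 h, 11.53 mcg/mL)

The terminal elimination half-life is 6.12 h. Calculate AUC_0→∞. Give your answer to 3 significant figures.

AUC = 174 mcg/mL·h

Trapezoidal AUC_0→6.5:
  [0→2]: (0.00+12.81)/2 × 2 = 12.81
  [2→3]: (12.81+13.99)/2 × 1 = 13.4
  [3→4.5]: (13.99+13.52)/2 × 1.5 = 20.6325
  [4.5→6.5]: (13.52+11.53)/2 × 2 = 25.05
  Sum = 71.8925 mcg/mL·h
k_e = ln2 / t½ = 0.693147 / 6.12 = 0.1133 h^-1
Extrapolated tail: C_last / k_e = 11.53 / 0.1133 = 101.765
AUC_0→∞ = 71.8925 + 101.765 = 173.6575 mcg/mL·h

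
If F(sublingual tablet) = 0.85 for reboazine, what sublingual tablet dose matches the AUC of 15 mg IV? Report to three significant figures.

For equal systemic exposure: F × D_ev = D_iv
D_ev = D_iv / F = 15 / 0.85 = 17.6471 mg

D_sublingual = 17.6 mg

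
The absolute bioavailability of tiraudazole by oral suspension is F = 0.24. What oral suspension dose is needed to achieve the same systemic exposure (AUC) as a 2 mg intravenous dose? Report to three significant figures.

For equal systemic exposure: F × D_ev = D_iv
D_ev = D_iv / F = 2 / 0.24 = 8.33333 mg

D_oral = 8.33 mg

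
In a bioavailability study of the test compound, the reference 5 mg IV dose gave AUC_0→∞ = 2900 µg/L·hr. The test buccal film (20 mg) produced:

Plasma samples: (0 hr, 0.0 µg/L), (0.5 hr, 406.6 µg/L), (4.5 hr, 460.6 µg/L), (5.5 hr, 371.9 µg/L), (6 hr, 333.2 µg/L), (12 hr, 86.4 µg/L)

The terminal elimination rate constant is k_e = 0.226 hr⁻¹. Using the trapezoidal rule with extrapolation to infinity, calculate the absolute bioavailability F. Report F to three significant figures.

F = 0.351

Trapezoidal AUC_0→12 (buccal film):
  [0→0.5]: (0.0+406.6)/2 × 0.5 = 101.65
  [0.5→4.5]: (406.6+460.6)/2 × 4 = 1734.4
  [4.5→5.5]: (460.6+371.9)/2 × 1 = 416.25
  [5.5→6]: (371.9+333.2)/2 × 0.5 = 176.275
  [6→12]: (333.2+86.4)/2 × 6 = 1258.8
  Sum = 3687.375 µg/L·hr
Tail: C_last/k_e = 86.4/0.226 = 382.301
AUC_0→∞ (buccal film) = 3687.375 + 382.301 = 4069.676 µg/L·hr
F = (AUC_ev/D_ev)/(AUC_iv/D_iv) = (4069.676/20)/(2900/5) = 203.4838/580 = 0.3508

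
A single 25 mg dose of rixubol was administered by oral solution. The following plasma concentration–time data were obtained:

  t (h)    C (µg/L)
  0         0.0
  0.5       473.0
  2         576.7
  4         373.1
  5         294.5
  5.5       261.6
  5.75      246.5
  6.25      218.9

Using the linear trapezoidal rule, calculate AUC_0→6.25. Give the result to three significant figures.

AUC = 2510 µg/L·h

Trapezoidal AUC_0→6.25:
  [0→0.5]: (0.0+473.0)/2 × 0.5 = 118.25
  [0.5→2]: (473.0+576.7)/2 × 1.5 = 787.275
  [2→4]: (576.7+373.1)/2 × 2 = 949.8
  [4→5]: (373.1+294.5)/2 × 1 = 333.8
  [5→5.5]: (294.5+261.6)/2 × 0.5 = 139.025
  [5.5→5.75]: (261.6+246.5)/2 × 0.25 = 63.5125
  [5.75→6.25]: (246.5+218.9)/2 × 0.5 = 116.35
  Sum = 2508.0125 µg/L·h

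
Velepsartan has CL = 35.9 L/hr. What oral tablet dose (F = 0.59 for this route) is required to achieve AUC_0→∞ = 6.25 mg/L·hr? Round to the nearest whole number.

Dose = 380 mg

Dose = CL × AUC_0→∞ / F
     = 35.9 × 6.25 / 0.59 = 380.297 mg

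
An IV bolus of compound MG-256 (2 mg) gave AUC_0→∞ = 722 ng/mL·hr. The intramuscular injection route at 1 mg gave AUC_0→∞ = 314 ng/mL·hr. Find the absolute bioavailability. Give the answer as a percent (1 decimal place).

F = (AUC_ev / D_ev) / (AUC_iv / D_iv)
  = (314/1) / (722/2)
  = 314 / 361 = 0.8698
  = 86.98%

F = 87.0%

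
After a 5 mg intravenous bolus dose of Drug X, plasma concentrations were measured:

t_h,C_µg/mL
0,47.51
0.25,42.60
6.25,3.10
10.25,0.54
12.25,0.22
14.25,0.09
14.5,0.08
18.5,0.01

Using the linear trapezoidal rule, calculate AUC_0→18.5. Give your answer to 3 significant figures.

AUC = 157 µg/mL·h

Trapezoidal AUC_0→18.5:
  [0→0.25]: (47.51+42.60)/2 × 0.25 = 11.26375
  [0.25→6.25]: (42.60+3.10)/2 × 6 = 137.1
  [6.25→10.25]: (3.10+0.54)/2 × 4 = 7.28
  [10.25→12.25]: (0.54+0.22)/2 × 2 = 0.76
  [12.25→14.25]: (0.22+0.09)/2 × 2 = 0.31
  [14.25→14.5]: (0.09+0.08)/2 × 0.25 = 0.02125
  [14.5→18.5]: (0.08+0.01)/2 × 4 = 0.18
  Sum = 156.915 µg/mL·h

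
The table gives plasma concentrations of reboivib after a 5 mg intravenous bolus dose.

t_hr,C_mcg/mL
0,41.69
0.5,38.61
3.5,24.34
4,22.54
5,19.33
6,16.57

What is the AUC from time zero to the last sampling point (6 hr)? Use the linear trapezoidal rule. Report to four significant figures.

Trapezoidal AUC_0→6:
  [0→0.5]: (41.69+38.61)/2 × 0.5 = 20.075
  [0.5→3.5]: (38.61+24.34)/2 × 3 = 94.425
  [3.5→4]: (24.34+22.54)/2 × 0.5 = 11.72
  [4→5]: (22.54+19.33)/2 × 1 = 20.935
  [5→6]: (19.33+16.57)/2 × 1 = 17.95
  Sum = 165.105 mcg/mL·hr

AUC = 165.1 mcg/mL·hr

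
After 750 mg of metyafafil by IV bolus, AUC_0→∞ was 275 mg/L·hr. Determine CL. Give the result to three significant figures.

CL = 2.73 L/hr

CL = Dose_iv / AUC_0→∞
   = 750 / 275 = 2.72727 L/hr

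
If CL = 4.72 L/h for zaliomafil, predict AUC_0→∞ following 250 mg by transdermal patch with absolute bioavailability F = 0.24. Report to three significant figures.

AUC = 12.7 mg/L·h

AUC_0→∞ = F × Dose / CL
        = 0.24 × 250 / 4.72 = 12.7119 mg/L·h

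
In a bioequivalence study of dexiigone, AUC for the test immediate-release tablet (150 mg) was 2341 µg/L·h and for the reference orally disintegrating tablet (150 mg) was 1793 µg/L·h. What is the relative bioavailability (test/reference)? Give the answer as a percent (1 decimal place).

F_rel = (AUC_test/D_test) / (AUC_ref/D_ref)
      = (2341/150) / (1793/150)
      = 15.6067 / 11.9533 = 1.3056 = 130.56%

F_rel = 130.6%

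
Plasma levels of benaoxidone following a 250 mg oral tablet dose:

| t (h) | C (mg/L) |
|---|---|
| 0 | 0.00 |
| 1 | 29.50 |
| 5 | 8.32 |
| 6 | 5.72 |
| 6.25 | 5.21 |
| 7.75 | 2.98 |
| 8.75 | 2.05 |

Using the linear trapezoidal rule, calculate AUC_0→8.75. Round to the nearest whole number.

AUC = 107 mg/L·h

Trapezoidal AUC_0→8.75:
  [0→1]: (0.00+29.50)/2 × 1 = 14.75
  [1→5]: (29.50+8.32)/2 × 4 = 75.64
  [5→6]: (8.32+5.72)/2 × 1 = 7.02
  [6→6.25]: (5.72+5.21)/2 × 0.25 = 1.36625
  [6.25→7.75]: (5.21+2.98)/2 × 1.5 = 6.1425
  [7.75→8.75]: (2.98+2.05)/2 × 1 = 2.515
  Sum = 107.43375 mg/L·h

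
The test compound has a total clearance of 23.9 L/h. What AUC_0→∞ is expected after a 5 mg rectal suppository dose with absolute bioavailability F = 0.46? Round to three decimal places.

AUC = 0.096 mg/L·h

AUC_0→∞ = F × Dose / CL
        = 0.46 × 5 / 23.9 = 0.0962343 mg/L·h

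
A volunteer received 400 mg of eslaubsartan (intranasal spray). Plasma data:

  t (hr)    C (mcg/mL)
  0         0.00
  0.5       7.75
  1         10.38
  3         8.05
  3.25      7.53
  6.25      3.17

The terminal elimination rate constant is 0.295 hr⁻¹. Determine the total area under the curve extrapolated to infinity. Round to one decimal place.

Trapezoidal AUC_0→6.25:
  [0→0.5]: (0.00+7.75)/2 × 0.5 = 1.9375
  [0.5→1]: (7.75+10.38)/2 × 0.5 = 4.5325
  [1→3]: (10.38+8.05)/2 × 2 = 18.43
  [3→3.25]: (8.05+7.53)/2 × 0.25 = 1.9475
  [3.25→6.25]: (7.53+3.17)/2 × 3 = 16.05
  Sum = 42.8975 mcg/mL·hr
Extrapolated tail: C_last / k_e = 3.17 / 0.295 = 10.746
AUC_0→∞ = 42.8975 + 10.746 = 53.6435 mcg/mL·hr

AUC = 53.6 mcg/mL·hr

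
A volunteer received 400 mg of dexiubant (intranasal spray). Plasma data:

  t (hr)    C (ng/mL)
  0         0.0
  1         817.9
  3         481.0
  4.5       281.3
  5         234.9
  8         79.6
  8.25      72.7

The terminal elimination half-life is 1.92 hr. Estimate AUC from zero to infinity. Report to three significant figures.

Trapezoidal AUC_0→8.25:
  [0→1]: (0.0+817.9)/2 × 1 = 408.95
  [1→3]: (817.9+481.0)/2 × 2 = 1298.9
  [3→4.5]: (481.0+281.3)/2 × 1.5 = 571.725
  [4.5→5]: (281.3+234.9)/2 × 0.5 = 129.05
  [5→8]: (234.9+79.6)/2 × 3 = 471.75
  [8→8.25]: (79.6+72.7)/2 × 0.25 = 19.0375
  Sum = 2899.4125 ng/mL·hr
k_e = ln2 / t½ = 0.693147 / 1.92 = 0.3610 hr^-1
Extrapolated tail: C_last / k_e = 72.7 / 0.361 = 201.385
AUC_0→∞ = 2899.4125 + 201.385 = 3100.7975 ng/mL·hr

AUC = 3100 ng/mL·hr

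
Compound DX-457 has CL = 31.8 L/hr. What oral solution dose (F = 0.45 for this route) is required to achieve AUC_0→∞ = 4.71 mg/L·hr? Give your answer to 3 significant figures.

Dose = CL × AUC_0→∞ / F
     = 31.8 × 4.71 / 0.45 = 332.84 mg

Dose = 333 mg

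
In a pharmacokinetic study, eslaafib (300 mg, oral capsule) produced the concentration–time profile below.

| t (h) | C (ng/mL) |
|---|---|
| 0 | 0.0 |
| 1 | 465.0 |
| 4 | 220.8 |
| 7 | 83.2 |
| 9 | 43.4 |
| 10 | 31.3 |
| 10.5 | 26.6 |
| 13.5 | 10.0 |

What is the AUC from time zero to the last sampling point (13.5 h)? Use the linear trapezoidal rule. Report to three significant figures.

Trapezoidal AUC_0→13.5:
  [0→1]: (0.0+465.0)/2 × 1 = 232.5
  [1→4]: (465.0+220.8)/2 × 3 = 1028.7
  [4→7]: (220.8+83.2)/2 × 3 = 456.0
  [7→9]: (83.2+43.4)/2 × 2 = 126.6
  [9→10]: (43.4+31.3)/2 × 1 = 37.35
  [10→10.5]: (31.3+26.6)/2 × 0.5 = 14.475
  [10.5→13.5]: (26.6+10.0)/2 × 3 = 54.9
  Sum = 1950.525 ng/mL·h

AUC = 1950 ng/mL·h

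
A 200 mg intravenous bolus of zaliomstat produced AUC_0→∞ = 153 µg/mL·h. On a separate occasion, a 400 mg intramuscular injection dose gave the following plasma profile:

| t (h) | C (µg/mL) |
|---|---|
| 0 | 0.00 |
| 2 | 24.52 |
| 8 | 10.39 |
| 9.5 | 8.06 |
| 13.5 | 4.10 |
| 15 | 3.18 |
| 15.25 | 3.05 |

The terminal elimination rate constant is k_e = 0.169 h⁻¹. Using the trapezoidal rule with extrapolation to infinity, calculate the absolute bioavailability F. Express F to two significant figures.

Trapezoidal AUC_0→15.25 (intramuscular injection):
  [0→2]: (0.00+24.52)/2 × 2 = 24.52
  [2→8]: (24.52+10.39)/2 × 6 = 104.73
  [8→9.5]: (10.39+8.06)/2 × 1.5 = 13.8375
  [9.5→13.5]: (8.06+4.10)/2 × 4 = 24.32
  [13.5→15]: (4.10+3.18)/2 × 1.5 = 5.46
  [15→15.25]: (3.18+3.05)/2 × 0.25 = 0.77875
  Sum = 173.64625 µg/mL·h
Tail: C_last/k_e = 3.05/0.169 = 18.047
AUC_0→∞ (intramuscular injection) = 173.64625 + 18.047 = 191.69325 µg/mL·h
F = (AUC_ev/D_ev)/(AUC_iv/D_iv) = (191.69325/400)/(153/200) = 0.479233/0.765 = 0.6264

F = 0.63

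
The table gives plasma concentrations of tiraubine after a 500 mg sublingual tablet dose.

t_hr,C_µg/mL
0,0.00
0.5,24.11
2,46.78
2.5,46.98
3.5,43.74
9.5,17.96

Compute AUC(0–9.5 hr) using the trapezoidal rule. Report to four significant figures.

AUC = 313.1 µg/mL·hr

Trapezoidal AUC_0→9.5:
  [0→0.5]: (0.00+24.11)/2 × 0.5 = 6.0275
  [0.5→2]: (24.11+46.78)/2 × 1.5 = 53.1675
  [2→2.5]: (46.78+46.98)/2 × 0.5 = 23.44
  [2.5→3.5]: (46.98+43.74)/2 × 1 = 45.36
  [3.5→9.5]: (43.74+17.96)/2 × 6 = 185.1
  Sum = 313.095 µg/mL·hr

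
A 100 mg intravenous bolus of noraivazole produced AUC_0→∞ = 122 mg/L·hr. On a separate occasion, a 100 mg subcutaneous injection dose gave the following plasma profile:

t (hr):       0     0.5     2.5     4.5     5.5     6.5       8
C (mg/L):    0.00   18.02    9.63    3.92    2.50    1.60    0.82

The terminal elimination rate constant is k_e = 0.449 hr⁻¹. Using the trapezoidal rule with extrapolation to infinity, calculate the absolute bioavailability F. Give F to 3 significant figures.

Trapezoidal AUC_0→8 (subcutaneous injection):
  [0→0.5]: (0.00+18.02)/2 × 0.5 = 4.505
  [0.5→2.5]: (18.02+9.63)/2 × 2 = 27.65
  [2.5→4.5]: (9.63+3.92)/2 × 2 = 13.55
  [4.5→5.5]: (3.92+2.50)/2 × 1 = 3.21
  [5.5→6.5]: (2.50+1.60)/2 × 1 = 2.05
  [6.5→8]: (1.60+0.82)/2 × 1.5 = 1.815
  Sum = 52.78 mg/L·hr
Tail: C_last/k_e = 0.82/0.449 = 1.826
AUC_0→∞ (subcutaneous injection) = 52.78 + 1.826 = 54.606 mg/L·hr
F = (AUC_ev/D_ev)/(AUC_iv/D_iv) = (54.606/100)/(122/100) = 0.54606/1.22 = 0.4476

F = 0.448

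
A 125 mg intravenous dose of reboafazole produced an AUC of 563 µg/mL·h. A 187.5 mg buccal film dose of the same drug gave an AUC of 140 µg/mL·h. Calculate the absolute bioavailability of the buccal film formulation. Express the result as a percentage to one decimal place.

F = (AUC_ev / D_ev) / (AUC_iv / D_iv)
  = (140/187.5) / (563/125)
  = 0.746667 / 4.504 = 0.1658
  = 16.58%

F = 16.6%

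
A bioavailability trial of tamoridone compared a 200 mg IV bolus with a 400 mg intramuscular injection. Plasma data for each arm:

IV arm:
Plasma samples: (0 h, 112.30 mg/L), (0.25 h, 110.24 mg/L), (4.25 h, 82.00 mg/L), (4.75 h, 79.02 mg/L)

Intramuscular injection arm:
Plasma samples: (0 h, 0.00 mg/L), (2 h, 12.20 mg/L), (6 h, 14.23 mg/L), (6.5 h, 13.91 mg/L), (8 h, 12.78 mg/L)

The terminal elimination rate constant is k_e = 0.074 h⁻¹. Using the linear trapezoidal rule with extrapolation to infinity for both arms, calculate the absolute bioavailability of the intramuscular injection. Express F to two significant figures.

Trapezoidal AUC_0→4.75 (IV):
  [0→0.25]: (112.30+110.24)/2 × 0.25 = 27.8175
  [0.25→4.25]: (110.24+82.00)/2 × 4 = 384.48
  [4.25→4.75]: (82.00+79.02)/2 × 0.5 = 40.255
  Sum = 452.5525 mg/L·h
IV tail: 79.02/0.074 = 1067.838; AUC_iv,0→∞ = 452.5525 + 1067.838 = 1520.3905 mg/L·h
Trapezoidal AUC_0→8 (intramuscular injection):
  [0→2]: (0.00+12.20)/2 × 2 = 12.2
  [2→6]: (12.20+14.23)/2 × 4 = 52.86
  [6→6.5]: (14.23+13.91)/2 × 0.5 = 7.035
  [6.5→8]: (13.91+12.78)/2 × 1.5 = 20.0175
  Sum = 92.1125 mg/L·h
intramuscular injection tail: 12.78/0.074 = 172.703; AUC_ev,0→∞ = 92.1125 + 172.703 = 264.8155 mg/L·h
F = (AUC_ev/D_ev)/(AUC_iv/D_iv) = (264.8155/400)/(1520.3905/200) = 0.66203875/7.6019525 = 0.0871

F = 0.087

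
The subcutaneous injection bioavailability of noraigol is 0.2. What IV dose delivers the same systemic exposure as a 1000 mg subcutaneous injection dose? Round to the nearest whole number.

Systemic exposure from an extravascular dose = F × D_ev, so the equivalent IV dose is F × D_ev.
D_iv = F × D_ev = 0.2 × 1000 = 200 mg

D_iv = 200 mg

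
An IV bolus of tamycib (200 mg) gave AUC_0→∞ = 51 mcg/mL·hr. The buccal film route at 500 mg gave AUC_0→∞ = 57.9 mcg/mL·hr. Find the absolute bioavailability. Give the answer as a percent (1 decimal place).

F = (AUC_ev / D_ev) / (AUC_iv / D_iv)
  = (57.9/500) / (51/200)
  = 0.1158 / 0.255 = 0.4541
  = 45.41%

F = 45.4%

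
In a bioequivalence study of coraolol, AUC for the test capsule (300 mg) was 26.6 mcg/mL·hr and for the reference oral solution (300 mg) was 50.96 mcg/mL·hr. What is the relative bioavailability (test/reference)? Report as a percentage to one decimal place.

F_rel = (AUC_test/D_test) / (AUC_ref/D_ref)
      = (26.6/300) / (50.96/300)
      = 0.0886667 / 0.169867 = 0.5220 = 52.20%

F_rel = 52.2%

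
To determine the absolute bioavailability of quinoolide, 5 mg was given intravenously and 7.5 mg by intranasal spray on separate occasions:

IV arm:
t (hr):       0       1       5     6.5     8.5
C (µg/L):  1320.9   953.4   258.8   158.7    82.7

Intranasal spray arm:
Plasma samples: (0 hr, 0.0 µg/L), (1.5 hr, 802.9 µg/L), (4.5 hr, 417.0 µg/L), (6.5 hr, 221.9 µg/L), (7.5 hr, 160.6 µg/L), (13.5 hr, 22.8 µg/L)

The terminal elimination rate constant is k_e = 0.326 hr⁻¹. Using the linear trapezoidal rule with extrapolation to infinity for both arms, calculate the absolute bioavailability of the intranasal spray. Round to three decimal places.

Trapezoidal AUC_0→8.5 (IV):
  [0→1]: (1320.9+953.4)/2 × 1 = 1137.15
  [1→5]: (953.4+258.8)/2 × 4 = 2424.4
  [5→6.5]: (258.8+158.7)/2 × 1.5 = 313.125
  [6.5→8.5]: (158.7+82.7)/2 × 2 = 241.4
  Sum = 4116.075 µg/L·hr
IV tail: 82.7/0.326 = 253.681; AUC_iv,0→∞ = 4116.075 + 253.681 = 4369.756 µg/L·hr
Trapezoidal AUC_0→13.5 (intranasal spray):
  [0→1.5]: (0.0+802.9)/2 × 1.5 = 602.175
  [1.5→4.5]: (802.9+417.0)/2 × 3 = 1829.85
  [4.5→6.5]: (417.0+221.9)/2 × 2 = 638.9
  [6.5→7.5]: (221.9+160.6)/2 × 1 = 191.25
  [7.5→13.5]: (160.6+22.8)/2 × 6 = 550.2
  Sum = 3812.375 µg/L·hr
intranasal spray tail: 22.8/0.326 = 69.939; AUC_ev,0→∞ = 3812.375 + 69.939 = 3882.314 µg/L·hr
F = (AUC_ev/D_ev)/(AUC_iv/D_iv) = (3882.314/7.5)/(4369.756/5) = 517.642/873.9512 = 0.5923

F = 0.592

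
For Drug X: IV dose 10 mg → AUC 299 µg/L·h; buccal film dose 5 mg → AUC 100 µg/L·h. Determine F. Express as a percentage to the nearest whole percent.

F = (AUC_ev / D_ev) / (AUC_iv / D_iv)
  = (100/5) / (299/10)
  = 20 / 29.9 = 0.6689
  = 66.89%

F = 67%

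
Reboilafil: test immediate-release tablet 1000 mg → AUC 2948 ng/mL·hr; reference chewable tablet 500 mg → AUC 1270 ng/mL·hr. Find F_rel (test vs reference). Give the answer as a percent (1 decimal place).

F_rel = (AUC_test/D_test) / (AUC_ref/D_ref)
      = (2948/1000) / (1270/500)
      = 2.948 / 2.54 = 1.1606 = 116.06%

F_rel = 116.1%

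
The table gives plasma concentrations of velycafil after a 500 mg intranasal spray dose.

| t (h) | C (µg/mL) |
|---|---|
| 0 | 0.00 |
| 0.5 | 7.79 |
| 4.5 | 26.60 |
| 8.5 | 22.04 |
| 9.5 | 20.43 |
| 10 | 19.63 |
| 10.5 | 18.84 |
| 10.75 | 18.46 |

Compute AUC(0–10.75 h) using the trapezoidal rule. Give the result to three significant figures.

Trapezoidal AUC_0→10.75:
  [0→0.5]: (0.00+7.79)/2 × 0.5 = 1.9475
  [0.5→4.5]: (7.79+26.60)/2 × 4 = 68.78
  [4.5→8.5]: (26.60+22.04)/2 × 4 = 97.28
  [8.5→9.5]: (22.04+20.43)/2 × 1 = 21.235
  [9.5→10]: (20.43+19.63)/2 × 0.5 = 10.015
  [10→10.5]: (19.63+18.84)/2 × 0.5 = 9.6175
  [10.5→10.75]: (18.84+18.46)/2 × 0.25 = 4.6625
  Sum = 213.5375 µg/mL·h

AUC = 214 µg/mL·h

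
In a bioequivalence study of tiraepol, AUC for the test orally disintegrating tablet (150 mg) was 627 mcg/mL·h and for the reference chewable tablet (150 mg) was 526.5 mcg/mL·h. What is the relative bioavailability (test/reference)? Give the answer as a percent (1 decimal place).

F_rel = 119.1%

F_rel = (AUC_test/D_test) / (AUC_ref/D_ref)
      = (627/150) / (526.5/150)
      = 4.18 / 3.51 = 1.1909 = 119.09%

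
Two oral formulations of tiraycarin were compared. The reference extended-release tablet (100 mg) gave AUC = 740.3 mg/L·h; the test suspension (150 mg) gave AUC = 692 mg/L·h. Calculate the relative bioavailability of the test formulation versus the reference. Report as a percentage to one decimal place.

F_rel = (AUC_test/D_test) / (AUC_ref/D_ref)
      = (692/150) / (740.3/100)
      = 4.61333 / 7.403 = 0.6232 = 62.32%

F_rel = 62.3%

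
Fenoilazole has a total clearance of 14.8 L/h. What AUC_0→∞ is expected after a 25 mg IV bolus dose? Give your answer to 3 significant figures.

AUC_0→∞ = Dose_iv / CL
        = 25 / 14.8 = 1.68919 mg/L·h

AUC = 1.69 mg/L·h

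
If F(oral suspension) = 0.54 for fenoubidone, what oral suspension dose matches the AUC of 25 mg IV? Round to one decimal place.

For equal systemic exposure: F × D_ev = D_iv
D_ev = D_iv / F = 25 / 0.54 = 46.2963 mg

D_oral = 46.3 mg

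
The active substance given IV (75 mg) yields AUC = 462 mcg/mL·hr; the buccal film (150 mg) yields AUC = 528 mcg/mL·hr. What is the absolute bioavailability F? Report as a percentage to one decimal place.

F = 57.1%

F = (AUC_ev / D_ev) / (AUC_iv / D_iv)
  = (528/150) / (462/75)
  = 3.52 / 6.16 = 0.5714
  = 57.14%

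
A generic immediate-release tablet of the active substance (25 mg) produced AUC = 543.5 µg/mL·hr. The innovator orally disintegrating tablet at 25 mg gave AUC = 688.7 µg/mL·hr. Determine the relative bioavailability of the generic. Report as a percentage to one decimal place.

F_rel = 78.9%

F_rel = (AUC_test/D_test) / (AUC_ref/D_ref)
      = (543.5/25) / (688.7/25)
      = 21.74 / 27.548 = 0.7892 = 78.92%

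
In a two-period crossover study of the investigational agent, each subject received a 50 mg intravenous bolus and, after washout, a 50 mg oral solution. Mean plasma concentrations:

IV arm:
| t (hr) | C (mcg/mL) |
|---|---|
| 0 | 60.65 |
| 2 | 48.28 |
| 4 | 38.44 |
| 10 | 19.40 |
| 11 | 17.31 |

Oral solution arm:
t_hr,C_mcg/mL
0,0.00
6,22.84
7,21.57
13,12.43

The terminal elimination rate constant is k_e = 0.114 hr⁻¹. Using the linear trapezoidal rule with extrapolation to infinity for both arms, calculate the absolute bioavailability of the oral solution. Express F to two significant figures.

F = 0.56

Trapezoidal AUC_0→11 (IV):
  [0→2]: (60.65+48.28)/2 × 2 = 108.93
  [2→4]: (48.28+38.44)/2 × 2 = 86.72
  [4→10]: (38.44+19.40)/2 × 6 = 173.52
  [10→11]: (19.40+17.31)/2 × 1 = 18.355
  Sum = 387.525 mcg/mL·hr
IV tail: 17.31/0.114 = 151.842; AUC_iv,0→∞ = 387.525 + 151.842 = 539.367 mcg/mL·hr
Trapezoidal AUC_0→13 (oral solution):
  [0→6]: (0.00+22.84)/2 × 6 = 68.52
  [6→7]: (22.84+21.57)/2 × 1 = 22.205
  [7→13]: (21.57+12.43)/2 × 6 = 102.0
  Sum = 192.725 mcg/mL·hr
oral solution tail: 12.43/0.114 = 109.035; AUC_ev,0→∞ = 192.725 + 109.035 = 301.76 mcg/mL·hr
F = (AUC_ev/D_ev)/(AUC_iv/D_iv) = (301.76/50)/(539.367/50) = 6.0352/10.78734 = 0.5595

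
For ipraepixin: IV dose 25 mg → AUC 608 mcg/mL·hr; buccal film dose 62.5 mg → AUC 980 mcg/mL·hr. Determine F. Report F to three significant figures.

F = (AUC_ev / D_ev) / (AUC_iv / D_iv)
  = (980/62.5) / (608/25)
  = 15.68 / 24.32 = 0.6447

F = 0.645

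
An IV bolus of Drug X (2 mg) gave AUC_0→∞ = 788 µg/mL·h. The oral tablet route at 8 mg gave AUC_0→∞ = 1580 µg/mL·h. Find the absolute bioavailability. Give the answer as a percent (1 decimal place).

F = (AUC_ev / D_ev) / (AUC_iv / D_iv)
  = (1580/8) / (788/2)
  = 197.5 / 394 = 0.5013
  = 50.13%

F = 50.1%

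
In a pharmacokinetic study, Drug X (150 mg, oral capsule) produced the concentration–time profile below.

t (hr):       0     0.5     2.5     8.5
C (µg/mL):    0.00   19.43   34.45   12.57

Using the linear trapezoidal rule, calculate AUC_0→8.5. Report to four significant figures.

Trapezoidal AUC_0→8.5:
  [0→0.5]: (0.00+19.43)/2 × 0.5 = 4.8575
  [0.5→2.5]: (19.43+34.45)/2 × 2 = 53.88
  [2.5→8.5]: (34.45+12.57)/2 × 6 = 141.06
  Sum = 199.7975 µg/mL·hr

AUC = 199.8 µg/mL·hr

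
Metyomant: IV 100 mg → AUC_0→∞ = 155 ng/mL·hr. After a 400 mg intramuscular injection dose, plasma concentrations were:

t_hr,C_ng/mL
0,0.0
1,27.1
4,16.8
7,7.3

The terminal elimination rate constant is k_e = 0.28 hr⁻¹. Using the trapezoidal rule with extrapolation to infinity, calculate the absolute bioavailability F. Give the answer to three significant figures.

Trapezoidal AUC_0→7 (intramuscular injection):
  [0→1]: (0.0+27.1)/2 × 1 = 13.55
  [1→4]: (27.1+16.8)/2 × 3 = 65.85
  [4→7]: (16.8+7.3)/2 × 3 = 36.15
  Sum = 115.55 ng/mL·hr
Tail: C_last/k_e = 7.3/0.28 = 26.071
AUC_0→∞ (intramuscular injection) = 115.55 + 26.071 = 141.621 ng/mL·hr
F = (AUC_ev/D_ev)/(AUC_iv/D_iv) = (141.621/400)/(155/100) = 0.3540525/1.55 = 0.2284

F = 0.228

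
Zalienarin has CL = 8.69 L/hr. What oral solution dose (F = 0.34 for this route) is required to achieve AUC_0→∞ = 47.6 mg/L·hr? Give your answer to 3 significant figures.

Dose = CL × AUC_0→∞ / F
     = 8.69 × 47.6 / 0.34 = 1216.6 mg

Dose = 1220 mg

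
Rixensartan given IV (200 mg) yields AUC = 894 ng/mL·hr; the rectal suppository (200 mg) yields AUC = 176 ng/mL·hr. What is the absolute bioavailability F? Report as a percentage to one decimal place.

F = (AUC_ev / D_ev) / (AUC_iv / D_iv)
  = (176/200) / (894/200)
  = 0.88 / 4.47 = 0.1969
  = 19.69%

F = 19.7%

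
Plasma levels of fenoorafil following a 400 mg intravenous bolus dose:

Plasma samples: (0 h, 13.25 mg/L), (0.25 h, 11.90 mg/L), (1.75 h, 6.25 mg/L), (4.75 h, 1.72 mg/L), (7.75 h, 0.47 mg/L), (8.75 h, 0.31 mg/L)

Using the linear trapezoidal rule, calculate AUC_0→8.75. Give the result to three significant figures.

AUC = 32.4 mg/L·h

Trapezoidal AUC_0→8.75:
  [0→0.25]: (13.25+11.90)/2 × 0.25 = 3.14375
  [0.25→1.75]: (11.90+6.25)/2 × 1.5 = 13.6125
  [1.75→4.75]: (6.25+1.72)/2 × 3 = 11.955
  [4.75→7.75]: (1.72+0.47)/2 × 3 = 3.285
  [7.75→8.75]: (0.47+0.31)/2 × 1 = 0.39
  Sum = 32.38625 mg/L·h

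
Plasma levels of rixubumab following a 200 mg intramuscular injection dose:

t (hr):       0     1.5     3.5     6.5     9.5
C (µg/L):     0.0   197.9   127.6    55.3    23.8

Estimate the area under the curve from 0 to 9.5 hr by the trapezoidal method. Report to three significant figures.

Trapezoidal AUC_0→9.5:
  [0→1.5]: (0.0+197.9)/2 × 1.5 = 148.425
  [1.5→3.5]: (197.9+127.6)/2 × 2 = 325.5
  [3.5→6.5]: (127.6+55.3)/2 × 3 = 274.35
  [6.5→9.5]: (55.3+23.8)/2 × 3 = 118.65
  Sum = 866.925 µg/L·hr

AUC = 867 µg/L·hr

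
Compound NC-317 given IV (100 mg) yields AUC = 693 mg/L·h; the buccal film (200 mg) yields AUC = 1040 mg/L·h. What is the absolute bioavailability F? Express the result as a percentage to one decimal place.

F = 75.0%

F = (AUC_ev / D_ev) / (AUC_iv / D_iv)
  = (1040/200) / (693/100)
  = 5.2 / 6.93 = 0.7504
  = 75.04%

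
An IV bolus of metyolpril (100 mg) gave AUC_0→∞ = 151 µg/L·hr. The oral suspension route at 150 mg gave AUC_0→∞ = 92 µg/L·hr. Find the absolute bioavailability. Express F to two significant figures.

F = (AUC_ev / D_ev) / (AUC_iv / D_iv)
  = (92/150) / (151/100)
  = 0.613333 / 1.51 = 0.4062

F = 0.41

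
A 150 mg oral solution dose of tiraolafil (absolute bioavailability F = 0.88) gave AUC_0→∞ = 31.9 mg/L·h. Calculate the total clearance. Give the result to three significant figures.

CL = 4.14 L/h

CL = F × Dose / AUC_0→∞
   = 0.88 × 150 / 31.9 = 4.13793 L/h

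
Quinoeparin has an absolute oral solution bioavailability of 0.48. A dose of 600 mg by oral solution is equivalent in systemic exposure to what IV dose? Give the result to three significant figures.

D_iv = 288 mg

Systemic exposure from an extravascular dose = F × D_ev, so the equivalent IV dose is F × D_ev.
D_iv = F × D_ev = 0.48 × 600 = 288 mg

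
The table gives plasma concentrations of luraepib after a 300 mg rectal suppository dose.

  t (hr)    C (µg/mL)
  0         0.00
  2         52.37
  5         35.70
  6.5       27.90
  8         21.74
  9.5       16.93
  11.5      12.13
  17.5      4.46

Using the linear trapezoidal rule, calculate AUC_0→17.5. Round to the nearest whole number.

Trapezoidal AUC_0→17.5:
  [0→2]: (0.00+52.37)/2 × 2 = 52.37
  [2→5]: (52.37+35.70)/2 × 3 = 132.105
  [5→6.5]: (35.70+27.90)/2 × 1.5 = 47.7
  [6.5→8]: (27.90+21.74)/2 × 1.5 = 37.23
  [8→9.5]: (21.74+16.93)/2 × 1.5 = 29.0025
  [9.5→11.5]: (16.93+12.13)/2 × 2 = 29.06
  [11.5→17.5]: (12.13+4.46)/2 × 6 = 49.77
  Sum = 377.2375 µg/mL·hr

AUC = 377 µg/mL·hr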